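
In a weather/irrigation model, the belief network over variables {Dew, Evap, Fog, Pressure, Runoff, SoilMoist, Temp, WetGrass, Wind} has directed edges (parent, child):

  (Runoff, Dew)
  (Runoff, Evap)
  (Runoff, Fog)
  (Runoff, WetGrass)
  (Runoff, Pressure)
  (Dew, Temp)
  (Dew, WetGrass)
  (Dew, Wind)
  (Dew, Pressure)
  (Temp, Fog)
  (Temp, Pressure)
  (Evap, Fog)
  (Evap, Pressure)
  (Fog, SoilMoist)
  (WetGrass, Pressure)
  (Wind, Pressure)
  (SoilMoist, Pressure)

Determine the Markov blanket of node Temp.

{Dew, Evap, Fog, Pressure, Runoff, SoilMoist, WetGrass, Wind}

Pa(Temp) = {Dew}.
Temp has children Fog, Pressure.
For each child, the remaining parents (spouses of Temp):
  Fog: Evap, Runoff
  Pressure: Dew, Evap, Runoff, SoilMoist, WetGrass, Wind
So the Markov blanket of Temp is {Dew, Evap, Fog, Pressure, Runoff, SoilMoist, WetGrass, Wind}.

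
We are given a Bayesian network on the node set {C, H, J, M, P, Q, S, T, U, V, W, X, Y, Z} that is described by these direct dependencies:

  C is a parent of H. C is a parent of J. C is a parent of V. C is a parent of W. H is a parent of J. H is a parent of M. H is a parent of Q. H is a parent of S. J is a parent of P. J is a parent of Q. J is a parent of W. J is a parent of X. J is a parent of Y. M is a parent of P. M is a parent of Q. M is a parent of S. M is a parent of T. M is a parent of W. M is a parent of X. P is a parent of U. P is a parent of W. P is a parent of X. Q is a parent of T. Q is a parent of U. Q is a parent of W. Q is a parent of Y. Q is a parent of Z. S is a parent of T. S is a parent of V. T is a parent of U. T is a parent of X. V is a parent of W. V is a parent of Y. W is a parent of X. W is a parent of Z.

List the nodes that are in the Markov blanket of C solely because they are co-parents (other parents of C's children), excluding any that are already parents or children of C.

{M, P, Q, S}

Children of C: H, J, V, W.
  H has no other parent.
  parents(J) \ {C} = {H}.
  V's other parent is S.
  W also has parents J, M, P, Q, V.
Excluding nodes already adjacent to C (H, J, V, W), the co-parent-only contribution is {M, P, Q, S}.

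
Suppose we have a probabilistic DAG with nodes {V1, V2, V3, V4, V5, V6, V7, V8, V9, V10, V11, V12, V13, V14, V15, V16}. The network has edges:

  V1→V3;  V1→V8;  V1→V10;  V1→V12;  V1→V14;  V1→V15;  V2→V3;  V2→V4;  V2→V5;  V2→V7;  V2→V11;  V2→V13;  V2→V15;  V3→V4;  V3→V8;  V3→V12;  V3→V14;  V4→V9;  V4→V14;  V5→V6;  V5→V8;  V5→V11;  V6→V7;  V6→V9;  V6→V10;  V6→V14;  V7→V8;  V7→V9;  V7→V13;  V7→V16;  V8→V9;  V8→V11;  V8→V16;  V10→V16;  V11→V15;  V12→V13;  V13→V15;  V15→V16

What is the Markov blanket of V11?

{V1, V2, V5, V8, V13, V15}

Recall MB(v) = parents ∪ children ∪ spouses, where spouses are the other parents of v's children.
Parents of V11: V2, V5, V8.
Children of V11: V15.
For each child, the remaining parents (spouses of V11):
  parents(V15) \ {V11} = {V1, V2, V13}.
MB(V11) = {V1, V2, V5, V8, V13, V15}.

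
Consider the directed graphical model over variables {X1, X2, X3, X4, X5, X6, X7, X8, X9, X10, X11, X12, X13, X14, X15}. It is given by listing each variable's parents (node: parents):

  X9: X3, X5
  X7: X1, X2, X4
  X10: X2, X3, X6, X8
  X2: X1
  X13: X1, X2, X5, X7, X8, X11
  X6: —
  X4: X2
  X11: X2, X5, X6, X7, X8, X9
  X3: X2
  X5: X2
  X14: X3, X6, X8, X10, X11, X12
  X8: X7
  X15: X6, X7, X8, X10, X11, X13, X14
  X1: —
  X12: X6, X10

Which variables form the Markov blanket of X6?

The Markov blanket of a node is its parents, its children, and the other parents of its children.
X6 has children X10, X11, X12, X14, X15.
Pa(X6) = {}.
Other parents of X6's children:
  X10: X2, X3, X8
  X11: X2, X5, X7, X8, X9
  X12: X10
  X14: X3, X8, X10, X11, X12
  X15: X7, X8, X10, X11, X13, X14
MB(X6) = {X2, X3, X5, X7, X8, X9, X10, X11, X12, X13, X14, X15}.

{X2, X3, X5, X7, X8, X9, X10, X11, X12, X13, X14, X15}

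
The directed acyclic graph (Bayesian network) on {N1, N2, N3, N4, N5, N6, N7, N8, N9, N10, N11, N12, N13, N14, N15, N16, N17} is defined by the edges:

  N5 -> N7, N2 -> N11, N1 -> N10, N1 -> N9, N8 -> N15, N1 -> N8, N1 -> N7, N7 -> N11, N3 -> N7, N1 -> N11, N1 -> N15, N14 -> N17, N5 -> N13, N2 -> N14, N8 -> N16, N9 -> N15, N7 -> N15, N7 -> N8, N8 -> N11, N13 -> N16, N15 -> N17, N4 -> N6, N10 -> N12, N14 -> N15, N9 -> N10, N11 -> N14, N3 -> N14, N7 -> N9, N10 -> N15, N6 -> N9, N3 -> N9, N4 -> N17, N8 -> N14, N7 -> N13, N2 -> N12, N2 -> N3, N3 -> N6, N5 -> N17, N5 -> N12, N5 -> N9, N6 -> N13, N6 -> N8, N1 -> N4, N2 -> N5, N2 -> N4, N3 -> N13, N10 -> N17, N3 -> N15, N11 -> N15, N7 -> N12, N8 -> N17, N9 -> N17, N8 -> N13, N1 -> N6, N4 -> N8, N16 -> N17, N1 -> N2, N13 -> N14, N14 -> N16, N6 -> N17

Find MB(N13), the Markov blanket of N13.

A node's Markov blanket = Pa ∪ Ch ∪ (parents of Ch other than the node itself).
Parents of N13: N3, N5, N6, N7, N8.
Ch(N13) = {N14, N16}.
Co-parents of N13 (other parents of its children):
  N14: N2, N3, N8, N11
  N16: N8, N14
So the Markov blanket of N13 is {N2, N3, N5, N6, N7, N8, N11, N14, N16}.

{N2, N3, N5, N6, N7, N8, N11, N14, N16}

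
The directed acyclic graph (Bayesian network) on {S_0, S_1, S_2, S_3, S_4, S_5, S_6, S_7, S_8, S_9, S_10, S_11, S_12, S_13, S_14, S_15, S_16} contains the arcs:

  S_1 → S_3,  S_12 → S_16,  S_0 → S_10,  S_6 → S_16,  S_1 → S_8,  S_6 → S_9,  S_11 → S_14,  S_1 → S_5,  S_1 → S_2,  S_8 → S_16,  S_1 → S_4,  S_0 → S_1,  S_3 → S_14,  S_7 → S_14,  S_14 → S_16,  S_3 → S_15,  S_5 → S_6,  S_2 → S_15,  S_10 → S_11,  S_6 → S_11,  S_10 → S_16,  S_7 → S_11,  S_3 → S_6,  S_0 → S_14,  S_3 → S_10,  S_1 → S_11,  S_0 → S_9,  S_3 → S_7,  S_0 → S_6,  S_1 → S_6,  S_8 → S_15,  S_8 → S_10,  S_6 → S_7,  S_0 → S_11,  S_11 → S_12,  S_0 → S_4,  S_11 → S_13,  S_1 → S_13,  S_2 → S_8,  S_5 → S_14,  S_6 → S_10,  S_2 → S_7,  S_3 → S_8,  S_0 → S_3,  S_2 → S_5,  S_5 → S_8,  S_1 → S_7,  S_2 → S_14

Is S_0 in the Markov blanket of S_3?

S_0 is a parent of S_3.
So S_0 ∈ MB(S_3).

Yes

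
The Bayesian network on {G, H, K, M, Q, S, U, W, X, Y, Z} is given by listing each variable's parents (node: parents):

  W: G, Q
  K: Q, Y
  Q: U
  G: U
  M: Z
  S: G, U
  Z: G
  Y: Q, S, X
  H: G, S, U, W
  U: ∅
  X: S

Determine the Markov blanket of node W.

A node's Markov blanket = Pa ∪ Ch ∪ (parents of Ch other than the node itself).
Parents of W: G, Q.
W has child H.
For each child, the remaining parents (spouses of W):
  parents(H) \ {W} = {G, S, U}.
Taking the union gives {G, H, Q, S, U}.

{G, H, Q, S, U}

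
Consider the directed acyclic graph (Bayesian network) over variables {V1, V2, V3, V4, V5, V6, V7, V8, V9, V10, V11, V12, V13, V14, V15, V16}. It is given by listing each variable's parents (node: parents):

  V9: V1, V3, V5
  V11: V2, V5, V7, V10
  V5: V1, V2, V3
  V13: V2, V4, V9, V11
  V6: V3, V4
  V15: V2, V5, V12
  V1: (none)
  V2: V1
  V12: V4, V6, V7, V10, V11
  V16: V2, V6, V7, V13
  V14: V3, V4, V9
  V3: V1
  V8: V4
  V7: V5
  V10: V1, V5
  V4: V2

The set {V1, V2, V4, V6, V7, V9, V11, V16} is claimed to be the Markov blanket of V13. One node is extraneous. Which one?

V1

V13's parents: V2, V4, V9, V11.
Ch(V13) = {V16}.
Other parents of V13's children:
  V16: V2, V6, V7
MB(V13) = {V2, V4, V6, V7, V9, V11, V16}.
V1 is neither a parent, child, nor co-parent of V13, so it does not belong.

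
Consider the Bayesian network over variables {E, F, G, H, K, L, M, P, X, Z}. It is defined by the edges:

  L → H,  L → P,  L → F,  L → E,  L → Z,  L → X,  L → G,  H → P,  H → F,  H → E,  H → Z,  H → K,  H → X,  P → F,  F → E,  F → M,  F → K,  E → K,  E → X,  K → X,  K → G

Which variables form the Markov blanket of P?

{F, H, L}

Pa(P) = {H, L}.
P's children: F.
Parents of each child, excluding P:
  parents(F) \ {P} = {H, L}.
Union: {H, L} ∪ {F} ∪ {H, L} = {F, H, L}.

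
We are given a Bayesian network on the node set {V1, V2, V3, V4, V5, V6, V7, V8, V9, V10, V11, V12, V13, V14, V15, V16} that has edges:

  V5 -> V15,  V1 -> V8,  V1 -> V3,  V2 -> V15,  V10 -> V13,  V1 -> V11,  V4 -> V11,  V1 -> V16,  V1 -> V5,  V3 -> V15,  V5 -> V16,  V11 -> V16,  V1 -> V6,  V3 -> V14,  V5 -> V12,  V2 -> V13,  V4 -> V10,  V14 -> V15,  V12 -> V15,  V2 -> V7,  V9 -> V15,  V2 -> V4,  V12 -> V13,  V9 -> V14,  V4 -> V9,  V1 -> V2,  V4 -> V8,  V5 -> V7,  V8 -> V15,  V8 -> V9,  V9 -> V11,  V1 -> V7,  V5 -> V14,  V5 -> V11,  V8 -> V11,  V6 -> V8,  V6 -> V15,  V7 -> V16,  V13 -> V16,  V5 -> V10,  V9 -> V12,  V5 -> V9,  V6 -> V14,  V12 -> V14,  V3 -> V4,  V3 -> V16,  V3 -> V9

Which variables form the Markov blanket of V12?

{V2, V3, V5, V6, V8, V9, V10, V13, V14, V15}

Recall MB(v) = parents ∪ children ∪ spouses, where spouses are the other parents of v's children.
V12 has children V13, V14, V15.
V12 has parents V5, V9.
Parents of each child, excluding V12:
  V13: V2, V10
  V14: V3, V5, V6, V9
  V15: V2, V3, V5, V6, V8, V9, V14
Union: {V5, V9} ∪ {V13, V14, V15} ∪ {V2, V3, V5, V6, V8, V9, V10, V14} = {V2, V3, V5, V6, V8, V9, V10, V13, V14, V15}.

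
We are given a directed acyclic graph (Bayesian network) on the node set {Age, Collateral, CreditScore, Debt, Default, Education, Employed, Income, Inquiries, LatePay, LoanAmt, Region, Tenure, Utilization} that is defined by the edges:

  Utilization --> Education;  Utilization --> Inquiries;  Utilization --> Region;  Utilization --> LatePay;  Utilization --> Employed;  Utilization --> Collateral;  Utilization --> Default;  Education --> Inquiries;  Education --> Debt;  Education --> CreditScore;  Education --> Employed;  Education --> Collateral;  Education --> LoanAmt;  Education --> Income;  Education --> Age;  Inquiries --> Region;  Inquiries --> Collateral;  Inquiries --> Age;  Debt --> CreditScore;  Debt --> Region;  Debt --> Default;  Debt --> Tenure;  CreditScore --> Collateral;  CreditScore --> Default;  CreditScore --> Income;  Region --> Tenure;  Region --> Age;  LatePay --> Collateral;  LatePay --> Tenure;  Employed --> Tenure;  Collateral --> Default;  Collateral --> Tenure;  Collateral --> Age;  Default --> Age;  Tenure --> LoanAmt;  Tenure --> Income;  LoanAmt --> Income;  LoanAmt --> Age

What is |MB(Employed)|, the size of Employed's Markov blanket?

7

Employed's children: Tenure.
Employed's parents: Education, Utilization.
For each child, the remaining parents (spouses of Employed):
  parents(Tenure) \ {Employed} = {Collateral, Debt, LatePay, Region}.
MB(Employed) = {Collateral, Debt, Education, LatePay, Region, Tenure, Utilization}, which has 7 nodes.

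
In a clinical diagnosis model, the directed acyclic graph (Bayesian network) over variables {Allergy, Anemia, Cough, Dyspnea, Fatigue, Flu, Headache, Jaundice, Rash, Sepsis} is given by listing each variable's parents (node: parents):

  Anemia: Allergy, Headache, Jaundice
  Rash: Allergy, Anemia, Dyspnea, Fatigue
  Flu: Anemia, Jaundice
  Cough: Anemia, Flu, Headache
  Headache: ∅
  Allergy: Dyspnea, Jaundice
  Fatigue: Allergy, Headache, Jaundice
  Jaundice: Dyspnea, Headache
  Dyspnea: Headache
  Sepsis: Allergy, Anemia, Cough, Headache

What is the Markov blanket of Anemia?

A node's Markov blanket = Pa ∪ Ch ∪ (parents of Ch other than the node itself).
Children of Anemia: Cough, Flu, Rash, Sepsis.
Anemia's parents: Allergy, Headache, Jaundice.
Other parents of Anemia's children:
  Flu's other parent is Jaundice.
  Rash also has parents Allergy, Dyspnea, Fatigue.
  parents(Cough) \ {Anemia} = {Flu, Headache}.
  Sepsis's other parents are Allergy, Cough, Headache.
Union: {Allergy, Headache, Jaundice} ∪ {Cough, Flu, Rash, Sepsis} ∪ {Allergy, Cough, Dyspnea, Fatigue, Flu, Headache, Jaundice} = {Allergy, Cough, Dyspnea, Fatigue, Flu, Headache, Jaundice, Rash, Sepsis}.

{Allergy, Cough, Dyspnea, Fatigue, Flu, Headache, Jaundice, Rash, Sepsis}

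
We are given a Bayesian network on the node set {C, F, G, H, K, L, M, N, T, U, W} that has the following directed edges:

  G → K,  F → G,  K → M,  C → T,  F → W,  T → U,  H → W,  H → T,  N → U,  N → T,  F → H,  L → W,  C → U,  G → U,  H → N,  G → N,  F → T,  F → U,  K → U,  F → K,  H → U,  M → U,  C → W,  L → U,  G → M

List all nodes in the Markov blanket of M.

{C, F, G, H, K, L, N, T, U}

A node's Markov blanket = Pa ∪ Ch ∪ (parents of Ch other than the node itself).
Ch(M) = {U}.
M's parents: G, K.
Co-parents of M (other parents of its children):
  U: C, F, G, H, K, L, N, T
MB(M) = {C, F, G, H, K, L, N, T, U}.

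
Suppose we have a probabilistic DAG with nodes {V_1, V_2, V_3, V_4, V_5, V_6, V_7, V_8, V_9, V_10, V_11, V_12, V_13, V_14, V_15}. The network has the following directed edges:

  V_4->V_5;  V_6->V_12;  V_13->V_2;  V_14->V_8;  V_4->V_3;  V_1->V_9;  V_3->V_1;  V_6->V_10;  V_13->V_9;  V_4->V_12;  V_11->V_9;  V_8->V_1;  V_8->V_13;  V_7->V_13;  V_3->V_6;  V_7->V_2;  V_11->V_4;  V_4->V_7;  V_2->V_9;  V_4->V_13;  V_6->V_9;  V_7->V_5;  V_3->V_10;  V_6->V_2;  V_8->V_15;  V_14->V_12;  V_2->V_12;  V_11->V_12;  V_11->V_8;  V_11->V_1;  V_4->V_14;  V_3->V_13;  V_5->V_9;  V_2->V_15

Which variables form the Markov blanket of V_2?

{V_1, V_4, V_5, V_6, V_7, V_8, V_9, V_11, V_12, V_13, V_14, V_15}

Pa(V_2) = {V_6, V_7, V_13}.
V_2's children: V_9, V_12, V_15.
Other parents of V_2's children:
  V_15: V_8
  V_12: V_4, V_6, V_11, V_14
  V_9: V_1, V_5, V_6, V_11, V_13
Taking the union gives {V_1, V_4, V_5, V_6, V_7, V_8, V_9, V_11, V_12, V_13, V_14, V_15}.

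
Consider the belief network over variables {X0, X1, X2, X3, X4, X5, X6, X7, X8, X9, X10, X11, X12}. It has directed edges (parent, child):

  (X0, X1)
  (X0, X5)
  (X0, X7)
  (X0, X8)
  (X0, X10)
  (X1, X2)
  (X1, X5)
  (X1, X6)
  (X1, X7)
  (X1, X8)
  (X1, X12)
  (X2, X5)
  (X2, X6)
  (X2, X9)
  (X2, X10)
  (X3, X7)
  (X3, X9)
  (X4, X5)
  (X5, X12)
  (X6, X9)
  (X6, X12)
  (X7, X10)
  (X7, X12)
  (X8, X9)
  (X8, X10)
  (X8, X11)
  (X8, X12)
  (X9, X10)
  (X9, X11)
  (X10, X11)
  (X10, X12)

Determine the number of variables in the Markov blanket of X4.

The Markov blanket of a node is its parents, its children, and the other parents of its children.
Pa(X4) = {}.
X4 has child X5.
Co-parents of X4 (other parents of its children):
  X5 also has parents X0, X1, X2.
MB(X4) = {X0, X1, X2, X5}, which has 4 nodes.

4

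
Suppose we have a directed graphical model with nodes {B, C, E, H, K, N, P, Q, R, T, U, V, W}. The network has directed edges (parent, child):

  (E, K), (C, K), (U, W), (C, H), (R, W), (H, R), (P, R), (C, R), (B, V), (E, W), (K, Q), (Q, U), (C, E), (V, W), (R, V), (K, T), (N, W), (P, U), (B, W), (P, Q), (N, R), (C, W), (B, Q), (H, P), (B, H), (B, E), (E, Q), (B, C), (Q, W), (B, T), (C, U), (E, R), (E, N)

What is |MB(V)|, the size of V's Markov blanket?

8

Recall MB(v) = parents ∪ children ∪ spouses, where spouses are the other parents of v's children.
Ch(V) = {W}.
Pa(V) = {B, R}.
Other parents of V's children:
  W: B, C, E, N, Q, R, U
MB(V) = {B, C, E, N, Q, R, U, W}, which has 8 nodes.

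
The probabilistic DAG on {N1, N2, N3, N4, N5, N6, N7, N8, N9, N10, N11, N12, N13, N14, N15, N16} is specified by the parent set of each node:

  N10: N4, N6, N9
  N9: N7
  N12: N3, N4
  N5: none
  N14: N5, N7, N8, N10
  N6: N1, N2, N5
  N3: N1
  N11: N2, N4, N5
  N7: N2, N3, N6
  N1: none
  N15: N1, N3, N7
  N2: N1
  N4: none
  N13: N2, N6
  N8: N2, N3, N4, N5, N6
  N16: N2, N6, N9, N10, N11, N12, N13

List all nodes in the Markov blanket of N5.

Children of N5: N6, N8, N11, N14.
Parents of N5: none.
Co-parents of N5 (other parents of its children):
  N6's other parents are N1, N2.
  N8's other parents are N2, N3, N4, N6.
  parents(N11) \ {N5} = {N2, N4}.
  N14 also has parents N7, N8, N10.
Taking the union gives {N1, N2, N3, N4, N6, N7, N8, N10, N11, N14}.

{N1, N2, N3, N4, N6, N7, N8, N10, N11, N14}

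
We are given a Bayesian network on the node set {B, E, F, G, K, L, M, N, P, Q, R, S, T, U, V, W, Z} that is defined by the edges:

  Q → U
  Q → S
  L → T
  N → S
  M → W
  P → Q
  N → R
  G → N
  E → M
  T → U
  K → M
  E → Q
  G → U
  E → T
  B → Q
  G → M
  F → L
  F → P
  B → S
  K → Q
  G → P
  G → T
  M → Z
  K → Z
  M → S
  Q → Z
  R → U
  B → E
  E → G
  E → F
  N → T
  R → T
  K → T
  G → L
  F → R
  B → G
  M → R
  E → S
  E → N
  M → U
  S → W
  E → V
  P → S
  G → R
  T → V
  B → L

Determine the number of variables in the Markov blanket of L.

L's children: T.
L has parents B, F, G.
Parents of each child, excluding L:
  T's other parents are E, G, K, N, R.
MB(L) = {B, E, F, G, K, N, R, T}, which has 8 nodes.

8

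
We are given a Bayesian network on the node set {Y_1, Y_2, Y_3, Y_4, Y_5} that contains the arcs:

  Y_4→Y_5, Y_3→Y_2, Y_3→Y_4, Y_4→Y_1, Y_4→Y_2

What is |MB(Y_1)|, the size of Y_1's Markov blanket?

1

Recall MB(v) = parents ∪ children ∪ spouses, where spouses are the other parents of v's children.
Pa(Y_1) = {Y_4}.
Children of Y_1: none.
Y_1 has no children, so there are no co-parents.
MB(Y_1) = {Y_4}, which has 1 node.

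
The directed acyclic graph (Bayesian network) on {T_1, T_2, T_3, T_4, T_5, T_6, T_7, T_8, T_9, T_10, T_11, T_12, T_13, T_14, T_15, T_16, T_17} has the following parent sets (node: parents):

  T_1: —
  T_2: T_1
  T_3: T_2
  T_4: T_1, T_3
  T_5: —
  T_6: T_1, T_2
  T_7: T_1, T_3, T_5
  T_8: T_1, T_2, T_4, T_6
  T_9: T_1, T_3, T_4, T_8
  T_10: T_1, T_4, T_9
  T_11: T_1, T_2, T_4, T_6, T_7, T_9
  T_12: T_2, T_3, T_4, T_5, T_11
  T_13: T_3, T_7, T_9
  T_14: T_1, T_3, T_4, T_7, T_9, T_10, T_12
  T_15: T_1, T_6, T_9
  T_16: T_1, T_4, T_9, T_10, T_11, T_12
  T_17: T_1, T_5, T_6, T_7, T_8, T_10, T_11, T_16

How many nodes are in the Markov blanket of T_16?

11

By definition, MB(T_16) is built from T_16's parents, T_16's children, and the co-parents of T_16.
Pa(T_16) = {T_1, T_4, T_9, T_10, T_11, T_12}.
T_16's children: T_17.
Parents of each child, excluding T_16:
  T_17 also has parents T_1, T_5, T_6, T_7, T_8, T_10, T_11.
MB(T_16) = {T_1, T_4, T_5, T_6, T_7, T_8, T_9, T_10, T_11, T_12, T_17}, which has 11 nodes.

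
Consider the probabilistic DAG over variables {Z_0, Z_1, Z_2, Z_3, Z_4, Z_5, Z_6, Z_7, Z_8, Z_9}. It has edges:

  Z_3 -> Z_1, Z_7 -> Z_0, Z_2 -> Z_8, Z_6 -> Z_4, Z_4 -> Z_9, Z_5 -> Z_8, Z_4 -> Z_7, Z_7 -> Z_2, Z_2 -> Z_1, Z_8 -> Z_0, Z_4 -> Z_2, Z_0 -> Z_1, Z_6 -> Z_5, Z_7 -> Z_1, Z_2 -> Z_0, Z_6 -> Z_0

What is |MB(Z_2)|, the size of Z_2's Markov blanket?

Children of Z_2: Z_0, Z_1, Z_8.
Z_2's parents: Z_4, Z_7.
For each child, the remaining parents (spouses of Z_2):
  Z_8: Z_5
  Z_0: Z_6, Z_7, Z_8
  Z_1: Z_0, Z_3, Z_7
MB(Z_2) = {Z_0, Z_1, Z_3, Z_4, Z_5, Z_6, Z_7, Z_8}, which has 8 nodes.

8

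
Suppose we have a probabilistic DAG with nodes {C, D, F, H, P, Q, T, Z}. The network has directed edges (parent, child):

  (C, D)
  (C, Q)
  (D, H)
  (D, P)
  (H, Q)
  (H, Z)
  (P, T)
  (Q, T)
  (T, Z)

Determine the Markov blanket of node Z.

Ch(Z) = {}.
Pa(Z) = {H, T}.
With no children, Z has no spouses; the co-parent set is empty.
Taking the union gives {H, T}.

{H, T}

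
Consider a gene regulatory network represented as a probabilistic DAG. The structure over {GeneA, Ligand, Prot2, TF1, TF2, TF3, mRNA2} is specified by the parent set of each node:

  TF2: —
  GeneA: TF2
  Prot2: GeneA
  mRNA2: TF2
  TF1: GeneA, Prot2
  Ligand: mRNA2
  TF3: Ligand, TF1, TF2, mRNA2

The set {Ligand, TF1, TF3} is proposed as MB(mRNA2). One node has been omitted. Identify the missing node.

TF2

A node's Markov blanket = Pa ∪ Ch ∪ (parents of Ch other than the node itself).
Children of mRNA2: Ligand, TF3.
Parents of mRNA2: TF2.
Other parents of mRNA2's children:
  Ligand has no other parent.
  TF3's other parents are Ligand, TF1, TF2.
MB(mRNA2) = {Ligand, TF1, TF2, TF3}.
Comparing with the claimed set, TF2 is missing.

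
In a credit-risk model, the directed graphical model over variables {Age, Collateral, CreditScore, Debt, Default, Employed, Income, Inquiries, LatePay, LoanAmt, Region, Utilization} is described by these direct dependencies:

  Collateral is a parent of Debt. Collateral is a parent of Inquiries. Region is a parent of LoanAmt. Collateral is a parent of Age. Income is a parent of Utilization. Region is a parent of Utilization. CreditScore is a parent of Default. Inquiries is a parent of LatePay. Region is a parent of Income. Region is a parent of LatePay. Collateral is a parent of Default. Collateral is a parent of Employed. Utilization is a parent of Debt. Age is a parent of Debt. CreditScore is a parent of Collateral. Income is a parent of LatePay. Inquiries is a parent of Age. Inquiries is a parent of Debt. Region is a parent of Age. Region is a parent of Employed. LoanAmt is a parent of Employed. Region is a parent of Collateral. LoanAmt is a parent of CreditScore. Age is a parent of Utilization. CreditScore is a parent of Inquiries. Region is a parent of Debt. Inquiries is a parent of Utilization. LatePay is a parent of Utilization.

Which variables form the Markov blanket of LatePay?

LatePay's parents: Income, Inquiries, Region.
LatePay's children: Utilization.
Co-parents of LatePay (other parents of its children):
  Utilization also has parents Age, Income, Inquiries, Region.
Taking the union gives {Age, Income, Inquiries, Region, Utilization}.

{Age, Income, Inquiries, Region, Utilization}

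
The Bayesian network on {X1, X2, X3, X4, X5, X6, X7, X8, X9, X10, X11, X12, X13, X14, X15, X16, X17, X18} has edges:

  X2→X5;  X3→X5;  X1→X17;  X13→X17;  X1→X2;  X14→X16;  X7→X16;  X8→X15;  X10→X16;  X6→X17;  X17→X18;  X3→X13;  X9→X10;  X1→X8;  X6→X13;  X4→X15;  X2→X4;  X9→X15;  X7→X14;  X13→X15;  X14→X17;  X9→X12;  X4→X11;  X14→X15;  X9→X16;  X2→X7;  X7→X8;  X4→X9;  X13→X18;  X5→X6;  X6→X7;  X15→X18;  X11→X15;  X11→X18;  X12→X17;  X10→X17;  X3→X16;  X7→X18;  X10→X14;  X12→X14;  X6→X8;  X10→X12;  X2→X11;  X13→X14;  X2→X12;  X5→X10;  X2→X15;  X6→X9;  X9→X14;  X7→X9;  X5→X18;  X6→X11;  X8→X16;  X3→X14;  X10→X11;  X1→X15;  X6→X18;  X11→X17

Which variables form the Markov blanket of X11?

{X1, X2, X4, X5, X6, X7, X8, X9, X10, X12, X13, X14, X15, X17, X18}

X11 has parents X2, X4, X6, X10.
Children of X11: X15, X17, X18.
Other parents of X11's children:
  X15 also has parents X1, X2, X4, X8, X9, X13, X14.
  X17 also has parents X1, X6, X10, X12, X13, X14.
  parents(X18) \ {X11} = {X5, X6, X7, X13, X15, X17}.
Union: {X2, X4, X6, X10} ∪ {X15, X17, X18} ∪ {X1, X2, X4, X5, X6, X7, X8, X9, X10, X12, X13, X14, X15, X17} = {X1, X2, X4, X5, X6, X7, X8, X9, X10, X12, X13, X14, X15, X17, X18}.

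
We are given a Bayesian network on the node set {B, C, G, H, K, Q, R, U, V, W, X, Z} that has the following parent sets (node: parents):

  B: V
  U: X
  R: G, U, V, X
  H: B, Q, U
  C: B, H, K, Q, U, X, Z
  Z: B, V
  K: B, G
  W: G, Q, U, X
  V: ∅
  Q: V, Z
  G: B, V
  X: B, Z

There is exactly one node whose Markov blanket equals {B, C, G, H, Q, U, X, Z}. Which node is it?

The target node must have every member of {B, C, G, H, Q, U, X, Z} as a parent, child, or co-parent, and no others.
Parents of K: B, G; children: C; co-parents: B, H, Q, U, X, Z.
These exactly cover the given set, so the node is K.

K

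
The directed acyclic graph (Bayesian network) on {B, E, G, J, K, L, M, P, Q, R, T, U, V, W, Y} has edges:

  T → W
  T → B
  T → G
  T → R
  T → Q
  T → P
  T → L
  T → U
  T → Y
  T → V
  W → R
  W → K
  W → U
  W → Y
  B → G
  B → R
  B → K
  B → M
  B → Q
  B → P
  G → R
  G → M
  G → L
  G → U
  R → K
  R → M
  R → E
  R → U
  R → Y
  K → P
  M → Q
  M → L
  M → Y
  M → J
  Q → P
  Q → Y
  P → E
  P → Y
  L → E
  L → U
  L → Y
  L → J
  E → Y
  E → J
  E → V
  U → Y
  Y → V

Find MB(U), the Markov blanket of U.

By definition, MB(U) is built from U's parents, U's children, and the co-parents of U.
Children of U: Y.
U has parents G, L, R, T, W.
Parents of each child, excluding U:
  Y: E, L, M, P, Q, R, T, W
MB(U) = {E, G, L, M, P, Q, R, T, W, Y}.

{E, G, L, M, P, Q, R, T, W, Y}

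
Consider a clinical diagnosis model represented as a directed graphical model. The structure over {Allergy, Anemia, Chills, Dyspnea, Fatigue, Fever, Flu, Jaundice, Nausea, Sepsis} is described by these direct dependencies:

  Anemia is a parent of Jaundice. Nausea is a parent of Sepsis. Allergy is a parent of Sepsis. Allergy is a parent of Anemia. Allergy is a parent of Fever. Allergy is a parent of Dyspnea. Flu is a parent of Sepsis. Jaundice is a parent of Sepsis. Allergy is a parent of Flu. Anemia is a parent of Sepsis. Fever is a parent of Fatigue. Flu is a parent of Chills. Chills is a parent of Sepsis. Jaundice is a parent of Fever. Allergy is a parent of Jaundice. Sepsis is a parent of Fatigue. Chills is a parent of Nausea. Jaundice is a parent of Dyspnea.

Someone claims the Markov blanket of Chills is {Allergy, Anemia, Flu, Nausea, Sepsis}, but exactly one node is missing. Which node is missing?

Chills's children: Nausea, Sepsis.
Chills's parents: Flu.
Co-parents of Chills (other parents of its children):
  Nausea: no additional parents.
  parents(Sepsis) \ {Chills} = {Allergy, Anemia, Flu, Jaundice, Nausea}.
MB(Chills) = {Allergy, Anemia, Flu, Jaundice, Nausea, Sepsis}.
Comparing with the claimed set, Jaundice is missing.

Jaundice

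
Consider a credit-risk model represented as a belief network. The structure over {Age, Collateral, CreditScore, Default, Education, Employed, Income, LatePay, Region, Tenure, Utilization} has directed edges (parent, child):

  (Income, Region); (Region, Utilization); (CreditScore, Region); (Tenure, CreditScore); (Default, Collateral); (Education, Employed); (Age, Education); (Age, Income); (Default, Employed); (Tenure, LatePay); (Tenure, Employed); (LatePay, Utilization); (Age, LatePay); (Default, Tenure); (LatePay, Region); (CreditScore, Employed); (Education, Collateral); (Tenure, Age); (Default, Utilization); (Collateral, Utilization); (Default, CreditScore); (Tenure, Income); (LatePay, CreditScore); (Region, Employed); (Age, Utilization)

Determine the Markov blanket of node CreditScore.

A node's Markov blanket = Pa ∪ Ch ∪ (parents of Ch other than the node itself).
Parents of CreditScore: Default, LatePay, Tenure.
Ch(CreditScore) = {Employed, Region}.
Co-parents of CreditScore (other parents of its children):
  parents(Region) \ {CreditScore} = {Income, LatePay}.
  Employed's other parents are Default, Education, Region, Tenure.
Taking the union gives {Default, Education, Employed, Income, LatePay, Region, Tenure}.

{Default, Education, Employed, Income, LatePay, Region, Tenure}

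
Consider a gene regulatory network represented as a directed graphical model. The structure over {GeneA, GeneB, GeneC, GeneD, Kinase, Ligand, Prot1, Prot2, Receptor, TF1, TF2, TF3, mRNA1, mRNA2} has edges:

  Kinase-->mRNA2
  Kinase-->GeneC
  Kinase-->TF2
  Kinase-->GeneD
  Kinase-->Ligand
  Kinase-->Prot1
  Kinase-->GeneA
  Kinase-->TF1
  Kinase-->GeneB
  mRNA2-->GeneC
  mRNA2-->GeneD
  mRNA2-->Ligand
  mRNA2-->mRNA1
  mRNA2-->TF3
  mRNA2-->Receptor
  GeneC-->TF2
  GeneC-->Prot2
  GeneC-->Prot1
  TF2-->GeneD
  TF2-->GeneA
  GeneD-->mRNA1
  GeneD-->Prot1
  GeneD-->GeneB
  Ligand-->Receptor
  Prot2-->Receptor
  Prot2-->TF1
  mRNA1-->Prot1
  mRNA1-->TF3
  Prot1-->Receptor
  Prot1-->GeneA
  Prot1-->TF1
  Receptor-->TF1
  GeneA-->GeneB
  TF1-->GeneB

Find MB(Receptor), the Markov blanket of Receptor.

{Kinase, Ligand, Prot1, Prot2, TF1, mRNA2}

Recall MB(v) = parents ∪ children ∪ spouses, where spouses are the other parents of v's children.
Pa(Receptor) = {Ligand, Prot1, Prot2, mRNA2}.
Receptor has child TF1.
Other parents of Receptor's children:
  TF1: Kinase, Prot1, Prot2
Union: {Ligand, Prot1, Prot2, mRNA2} ∪ {TF1} ∪ {Kinase, Prot1, Prot2} = {Kinase, Ligand, Prot1, Prot2, TF1, mRNA2}.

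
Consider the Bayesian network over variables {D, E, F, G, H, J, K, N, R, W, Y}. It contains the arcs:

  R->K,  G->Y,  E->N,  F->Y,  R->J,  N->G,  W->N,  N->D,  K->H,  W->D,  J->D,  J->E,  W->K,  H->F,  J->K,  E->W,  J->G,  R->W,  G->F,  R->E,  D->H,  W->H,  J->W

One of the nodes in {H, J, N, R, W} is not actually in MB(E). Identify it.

H

Pa(E) = {J, R}.
E has children N, W.
Parents of each child, excluding E:
  W: J, R
  N: W
MB(E) = {J, N, R, W}.
H is neither a parent, child, nor co-parent of E, so it does not belong.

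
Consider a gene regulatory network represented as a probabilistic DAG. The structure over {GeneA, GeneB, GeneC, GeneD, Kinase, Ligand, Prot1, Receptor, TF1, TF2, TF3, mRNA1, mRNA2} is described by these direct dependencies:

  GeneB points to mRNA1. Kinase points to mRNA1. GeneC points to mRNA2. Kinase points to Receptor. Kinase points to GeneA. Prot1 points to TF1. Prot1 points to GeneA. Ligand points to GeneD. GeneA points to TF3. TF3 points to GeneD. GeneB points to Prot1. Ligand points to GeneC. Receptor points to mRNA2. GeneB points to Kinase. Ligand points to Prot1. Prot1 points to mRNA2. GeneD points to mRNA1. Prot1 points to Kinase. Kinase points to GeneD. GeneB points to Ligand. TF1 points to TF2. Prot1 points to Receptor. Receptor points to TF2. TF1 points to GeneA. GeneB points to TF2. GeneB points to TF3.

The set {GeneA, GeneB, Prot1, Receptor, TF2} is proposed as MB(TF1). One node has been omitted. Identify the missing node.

Kinase

TF1 has children GeneA, TF2.
Pa(TF1) = {Prot1}.
Other parents of TF1's children:
  GeneA: Kinase, Prot1
  TF2: GeneB, Receptor
MB(TF1) = {GeneA, GeneB, Kinase, Prot1, Receptor, TF2}.
Comparing with the claimed set, Kinase is missing.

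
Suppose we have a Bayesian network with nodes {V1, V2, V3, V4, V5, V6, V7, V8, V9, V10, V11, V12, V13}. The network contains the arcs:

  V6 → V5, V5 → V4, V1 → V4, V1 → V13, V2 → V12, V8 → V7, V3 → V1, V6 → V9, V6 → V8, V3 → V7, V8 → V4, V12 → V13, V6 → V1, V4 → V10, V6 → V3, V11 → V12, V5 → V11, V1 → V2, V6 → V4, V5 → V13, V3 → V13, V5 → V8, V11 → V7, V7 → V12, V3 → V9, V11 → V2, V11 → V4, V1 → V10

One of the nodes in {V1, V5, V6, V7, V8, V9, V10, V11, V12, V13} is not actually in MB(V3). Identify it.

V10

Pa(V3) = {V6}.
Children of V3: V1, V7, V9, V13.
Co-parents of V3 (other parents of its children):
  V1: V6
  V9: V6
  V7: V8, V11
  V13: V1, V5, V12
MB(V3) = {V1, V5, V6, V7, V8, V9, V11, V12, V13}.
V10 is neither a parent, child, nor co-parent of V3, so it does not belong.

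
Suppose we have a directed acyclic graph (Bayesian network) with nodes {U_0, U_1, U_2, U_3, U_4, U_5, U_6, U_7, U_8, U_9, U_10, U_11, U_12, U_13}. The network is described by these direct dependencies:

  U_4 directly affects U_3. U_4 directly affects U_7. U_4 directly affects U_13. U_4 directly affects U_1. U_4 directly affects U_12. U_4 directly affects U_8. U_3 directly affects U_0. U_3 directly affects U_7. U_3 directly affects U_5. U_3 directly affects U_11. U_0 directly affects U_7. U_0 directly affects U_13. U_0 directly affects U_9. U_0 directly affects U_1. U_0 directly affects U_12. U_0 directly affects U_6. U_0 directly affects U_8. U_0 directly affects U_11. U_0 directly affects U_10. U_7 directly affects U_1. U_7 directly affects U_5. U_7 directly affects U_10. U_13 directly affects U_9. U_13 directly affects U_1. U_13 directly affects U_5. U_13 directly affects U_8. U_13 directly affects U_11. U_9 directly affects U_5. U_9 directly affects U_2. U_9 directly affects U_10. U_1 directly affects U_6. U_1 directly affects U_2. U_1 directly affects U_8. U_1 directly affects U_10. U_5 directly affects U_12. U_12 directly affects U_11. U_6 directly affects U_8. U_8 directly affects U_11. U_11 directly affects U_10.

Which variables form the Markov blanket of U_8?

{U_0, U_1, U_3, U_4, U_6, U_11, U_12, U_13}

Ch(U_8) = {U_11}.
Parents of U_8: U_0, U_1, U_4, U_6, U_13.
Co-parents of U_8 (other parents of its children):
  U_11: U_0, U_3, U_12, U_13
MB(U_8) = {U_0, U_1, U_3, U_4, U_6, U_11, U_12, U_13}.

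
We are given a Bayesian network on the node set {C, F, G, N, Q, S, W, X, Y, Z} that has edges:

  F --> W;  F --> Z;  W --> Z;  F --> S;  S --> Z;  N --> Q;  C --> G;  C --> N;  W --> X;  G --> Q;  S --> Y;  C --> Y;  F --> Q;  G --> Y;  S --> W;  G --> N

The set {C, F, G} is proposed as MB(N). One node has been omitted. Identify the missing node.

Q

N's children: Q.
Parents of N: C, G.
For each child, the remaining parents (spouses of N):
  Q also has parents F, G.
MB(N) = {C, F, G, Q}.
Comparing with the claimed set, Q is missing.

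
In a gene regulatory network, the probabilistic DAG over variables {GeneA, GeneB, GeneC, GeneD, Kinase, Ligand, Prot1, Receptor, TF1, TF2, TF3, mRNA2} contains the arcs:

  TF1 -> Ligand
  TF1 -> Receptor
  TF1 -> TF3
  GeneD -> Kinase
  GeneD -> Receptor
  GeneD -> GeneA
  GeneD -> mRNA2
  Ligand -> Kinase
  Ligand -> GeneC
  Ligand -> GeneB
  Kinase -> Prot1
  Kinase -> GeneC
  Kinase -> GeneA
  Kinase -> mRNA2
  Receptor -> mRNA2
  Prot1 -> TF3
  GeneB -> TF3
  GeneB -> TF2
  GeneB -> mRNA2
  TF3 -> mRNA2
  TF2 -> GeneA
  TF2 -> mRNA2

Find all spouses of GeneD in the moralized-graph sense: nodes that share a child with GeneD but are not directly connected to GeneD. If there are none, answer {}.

Children of GeneD: GeneA, Kinase, Receptor, mRNA2.
  parents(Kinase) \ {GeneD} = {Ligand}.
  Receptor's other parent is TF1.
  GeneA's other parents are Kinase, TF2.
  parents(mRNA2) \ {GeneD} = {GeneB, Kinase, Receptor, TF2, TF3}.
Excluding nodes already adjacent to GeneD (GeneA, Kinase, Receptor, mRNA2), the co-parent-only contribution is {GeneB, Ligand, TF1, TF2, TF3}.

{GeneB, Ligand, TF1, TF2, TF3}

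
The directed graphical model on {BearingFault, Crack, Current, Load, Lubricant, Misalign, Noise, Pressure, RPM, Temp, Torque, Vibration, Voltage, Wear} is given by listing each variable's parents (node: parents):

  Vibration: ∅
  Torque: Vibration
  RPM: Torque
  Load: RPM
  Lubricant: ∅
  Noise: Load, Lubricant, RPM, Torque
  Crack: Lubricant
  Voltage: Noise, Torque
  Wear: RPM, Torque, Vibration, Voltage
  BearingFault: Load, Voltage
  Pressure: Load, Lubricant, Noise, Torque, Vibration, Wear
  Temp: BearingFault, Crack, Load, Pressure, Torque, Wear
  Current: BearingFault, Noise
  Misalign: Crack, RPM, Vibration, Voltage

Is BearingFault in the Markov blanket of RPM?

Pa(RPM) = {Torque}.
RPM has children Load, Misalign, Noise, Wear.
For each child, the remaining parents (spouses of RPM):
  Load: —
  Noise: Load, Lubricant, Torque
  Wear: Torque, Vibration, Voltage
  Misalign: Crack, Vibration, Voltage
MB(RPM) = {Crack, Load, Lubricant, Misalign, Noise, Torque, Vibration, Voltage, Wear}; BearingFault is not in this set.

No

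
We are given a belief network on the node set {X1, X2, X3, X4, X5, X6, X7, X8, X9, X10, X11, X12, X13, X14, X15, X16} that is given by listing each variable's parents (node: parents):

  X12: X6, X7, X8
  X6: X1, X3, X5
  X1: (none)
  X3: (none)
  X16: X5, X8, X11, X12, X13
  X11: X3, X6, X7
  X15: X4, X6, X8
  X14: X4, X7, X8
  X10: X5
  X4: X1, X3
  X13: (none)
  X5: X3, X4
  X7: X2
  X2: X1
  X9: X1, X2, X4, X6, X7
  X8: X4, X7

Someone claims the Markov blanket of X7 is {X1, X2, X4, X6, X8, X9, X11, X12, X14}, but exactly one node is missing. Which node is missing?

X3

By definition, MB(X7) is built from X7's parents, X7's children, and the co-parents of X7.
X7's parents: X2.
X7 has children X8, X9, X11, X12, X14.
Co-parents of X7 (other parents of its children):
  X8: X4
  X9: X1, X2, X4, X6
  X11: X3, X6
  X12: X6, X8
  X14: X4, X8
MB(X7) = {X1, X2, X3, X4, X6, X8, X9, X11, X12, X14}.
Comparing with the claimed set, X3 is missing.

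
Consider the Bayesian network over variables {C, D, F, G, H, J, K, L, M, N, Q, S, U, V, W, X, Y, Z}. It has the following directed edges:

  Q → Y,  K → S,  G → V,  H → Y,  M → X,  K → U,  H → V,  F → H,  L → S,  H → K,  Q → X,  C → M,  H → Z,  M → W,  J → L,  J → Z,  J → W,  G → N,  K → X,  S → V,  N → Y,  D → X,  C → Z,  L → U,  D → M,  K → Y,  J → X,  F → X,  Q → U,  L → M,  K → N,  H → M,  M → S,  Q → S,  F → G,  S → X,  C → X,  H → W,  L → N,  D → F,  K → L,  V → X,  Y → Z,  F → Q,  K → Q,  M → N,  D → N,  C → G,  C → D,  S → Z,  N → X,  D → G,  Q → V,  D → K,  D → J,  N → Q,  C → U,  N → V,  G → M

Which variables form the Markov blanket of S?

{C, D, F, G, H, J, K, L, M, N, Q, V, X, Y, Z}

The Markov blanket of a node is its parents, its children, and the other parents of its children.
S's parents: K, L, M, Q.
Children of S: V, X, Z.
Co-parents of S (other parents of its children):
  V's other parents are G, H, N, Q.
  X also has parents C, D, F, J, K, M, N, Q, V.
  Z also has parents C, H, J, Y.
So the Markov blanket of S is {C, D, F, G, H, J, K, L, M, N, Q, V, X, Y, Z}.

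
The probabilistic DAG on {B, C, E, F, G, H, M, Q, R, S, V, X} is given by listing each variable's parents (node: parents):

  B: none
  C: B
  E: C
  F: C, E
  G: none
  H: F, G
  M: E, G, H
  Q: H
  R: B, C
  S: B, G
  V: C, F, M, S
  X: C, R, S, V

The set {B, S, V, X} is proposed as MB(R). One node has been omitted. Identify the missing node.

C

A node's Markov blanket = Pa ∪ Ch ∪ (parents of Ch other than the node itself).
R has parents B, C.
R's children: X.
For each child, the remaining parents (spouses of R):
  X: C, S, V
MB(R) = {B, C, S, V, X}.
Comparing with the claimed set, C is missing.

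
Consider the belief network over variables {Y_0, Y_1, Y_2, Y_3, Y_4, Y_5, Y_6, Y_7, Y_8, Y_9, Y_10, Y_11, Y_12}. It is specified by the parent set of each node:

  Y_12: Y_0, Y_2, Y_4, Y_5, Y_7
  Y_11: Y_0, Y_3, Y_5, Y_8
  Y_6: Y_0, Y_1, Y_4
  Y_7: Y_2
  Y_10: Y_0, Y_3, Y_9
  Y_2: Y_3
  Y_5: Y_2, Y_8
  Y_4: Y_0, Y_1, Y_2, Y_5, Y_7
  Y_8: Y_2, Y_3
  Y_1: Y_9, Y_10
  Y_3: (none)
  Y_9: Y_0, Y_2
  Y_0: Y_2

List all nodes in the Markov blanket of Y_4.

{Y_0, Y_1, Y_2, Y_5, Y_6, Y_7, Y_12}

The Markov blanket of a node is its parents, its children, and the other parents of its children.
Y_4's children: Y_6, Y_12.
Parents of Y_4: Y_0, Y_1, Y_2, Y_5, Y_7.
For each child, the remaining parents (spouses of Y_4):
  Y_12 also has parents Y_0, Y_2, Y_5, Y_7.
  Y_6 also has parents Y_0, Y_1.
Taking the union gives {Y_0, Y_1, Y_2, Y_5, Y_6, Y_7, Y_12}.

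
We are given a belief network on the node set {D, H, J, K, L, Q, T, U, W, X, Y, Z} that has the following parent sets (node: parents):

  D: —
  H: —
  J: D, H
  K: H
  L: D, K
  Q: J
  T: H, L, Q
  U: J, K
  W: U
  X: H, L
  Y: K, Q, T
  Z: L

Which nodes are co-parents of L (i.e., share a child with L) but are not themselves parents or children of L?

{H, Q}

Children of L: T, X, Z.
  T: H, Q
  X: H
  Z: —
Excluding nodes already adjacent to L (D, K, T, X, Z), the co-parent-only contribution is {H, Q}.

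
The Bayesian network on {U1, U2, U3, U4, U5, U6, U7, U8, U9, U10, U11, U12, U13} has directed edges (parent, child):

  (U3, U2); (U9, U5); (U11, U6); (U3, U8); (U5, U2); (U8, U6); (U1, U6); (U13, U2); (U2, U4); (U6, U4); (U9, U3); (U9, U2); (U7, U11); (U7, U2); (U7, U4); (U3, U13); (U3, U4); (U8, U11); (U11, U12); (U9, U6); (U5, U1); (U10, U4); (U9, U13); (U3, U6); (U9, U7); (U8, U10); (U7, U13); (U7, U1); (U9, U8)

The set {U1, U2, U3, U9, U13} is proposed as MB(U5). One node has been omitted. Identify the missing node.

Recall MB(v) = parents ∪ children ∪ spouses, where spouses are the other parents of v's children.
U5 has parent U9.
Ch(U5) = {U1, U2}.
Other parents of U5's children:
  U1 also has parent U7.
  U2's other parents are U3, U7, U9, U13.
MB(U5) = {U1, U2, U3, U7, U9, U13}.
Comparing with the claimed set, U7 is missing.

U7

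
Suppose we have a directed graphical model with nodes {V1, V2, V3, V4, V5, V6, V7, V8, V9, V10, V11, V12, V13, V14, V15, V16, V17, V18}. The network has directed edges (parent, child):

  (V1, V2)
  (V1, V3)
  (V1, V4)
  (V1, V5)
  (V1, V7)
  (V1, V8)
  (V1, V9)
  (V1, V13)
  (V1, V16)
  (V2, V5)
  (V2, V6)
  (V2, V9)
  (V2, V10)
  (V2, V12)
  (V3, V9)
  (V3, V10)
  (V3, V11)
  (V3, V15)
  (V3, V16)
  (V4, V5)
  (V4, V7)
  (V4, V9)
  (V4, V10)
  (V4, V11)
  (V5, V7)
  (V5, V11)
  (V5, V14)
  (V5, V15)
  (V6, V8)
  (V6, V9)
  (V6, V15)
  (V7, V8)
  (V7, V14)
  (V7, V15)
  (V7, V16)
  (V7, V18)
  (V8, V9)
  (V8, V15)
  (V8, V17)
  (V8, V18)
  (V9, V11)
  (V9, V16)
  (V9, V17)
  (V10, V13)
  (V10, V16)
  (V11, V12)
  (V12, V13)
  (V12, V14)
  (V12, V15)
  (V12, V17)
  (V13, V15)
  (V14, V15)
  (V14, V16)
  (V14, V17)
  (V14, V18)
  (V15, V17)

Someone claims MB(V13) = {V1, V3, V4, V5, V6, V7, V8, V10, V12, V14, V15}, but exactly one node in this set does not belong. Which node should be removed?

Children of V13: V15.
Parents of V13: V1, V10, V12.
Parents of each child, excluding V13:
  V15 also has parents V3, V5, V6, V7, V8, V12, V14.
MB(V13) = {V1, V3, V5, V6, V7, V8, V10, V12, V14, V15}.
V4 is neither a parent, child, nor co-parent of V13, so it does not belong.

V4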